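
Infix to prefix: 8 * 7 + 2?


left-to-right (same/higher precedence on left): tree is (+ (* 8 7) 2)
Prefix: + * 8 7 2


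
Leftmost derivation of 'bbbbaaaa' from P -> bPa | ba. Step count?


Derivation: P => bPa => bbPaa => bbbPaaa => bbbbaaaa
Steps: 4


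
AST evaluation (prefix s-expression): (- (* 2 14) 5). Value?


Evaluate inner: (* 2 14) = 28
Evaluate root: (- 28 5) = 23
Result: 23


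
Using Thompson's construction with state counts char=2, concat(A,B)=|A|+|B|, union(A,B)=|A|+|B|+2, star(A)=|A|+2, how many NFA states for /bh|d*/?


Syntax tree has 3 char leaf(s), 1 union(s), 1 star(s)
chars contribute 3×2 = 6; each union adds +2; each star adds +2
Total: 6 + 2 + 2 = 10 states


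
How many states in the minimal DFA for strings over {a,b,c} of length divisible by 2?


Track length mod 2: states 0..1, accept at 0
Minimal DFA: 2 states


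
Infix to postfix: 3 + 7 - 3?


Left to right (same or higher precedence on left)
Postfix: 3 7 + 3 -


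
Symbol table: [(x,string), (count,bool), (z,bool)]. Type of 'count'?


Lookup 'count' → type bool


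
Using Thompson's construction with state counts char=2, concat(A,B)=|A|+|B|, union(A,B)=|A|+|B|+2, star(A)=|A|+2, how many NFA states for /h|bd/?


Syntax tree has 3 char leaf(s), 1 union(s), 0 star(s)
chars contribute 3×2 = 6; each union adds +2; each star adds +2
Total: 6 + 2 + 0 = 8 states


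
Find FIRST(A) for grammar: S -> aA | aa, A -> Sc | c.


Per alternative of A: FIRST(Sc) = {a}; FIRST(c) = {c}
FIRST(A) = {a, c}


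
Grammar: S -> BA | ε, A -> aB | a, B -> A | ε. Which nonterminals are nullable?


A nonterminal is nullable iff some alternative derives ε (directly, or every symbol in it is nullable)
Nullable: {B, S}


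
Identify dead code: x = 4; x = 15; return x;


first assignment to x is overwritten before any read
Dead: 'x = 4'


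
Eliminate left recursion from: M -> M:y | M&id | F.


Left-recursive alternatives: M:y, M&id; non-recursive: F
Introduce M': M -> FM', M' -> :yM' | &idM' | ε


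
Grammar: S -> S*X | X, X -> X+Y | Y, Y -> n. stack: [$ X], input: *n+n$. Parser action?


lookahead ∉ {+} so X won't extend; reduce S -> X
Action: reduce (S -> X)


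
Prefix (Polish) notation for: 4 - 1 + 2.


left-to-right (same/higher precedence on left): tree is (+ (- 4 1) 2)
Prefix: + - 4 1 2


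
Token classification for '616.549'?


Pattern: digits with a decimal point
Type: FLOAT_LITERAL


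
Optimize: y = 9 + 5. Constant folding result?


9 + 5 = 14 at compile time
Optimized: y = 14


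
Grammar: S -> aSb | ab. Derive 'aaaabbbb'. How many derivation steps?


Derivation: S => aSb => aaSbb => aaaSbbb => aaaabbbb
Steps: 4


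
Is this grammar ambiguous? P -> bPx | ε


balanced b^n…x^n: each string has a unique parse
Unambiguous


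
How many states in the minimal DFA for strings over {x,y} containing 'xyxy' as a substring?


KMP-style automaton: 4 progress states + 1 absorbing accept = 5
Minimal DFA: 5 states


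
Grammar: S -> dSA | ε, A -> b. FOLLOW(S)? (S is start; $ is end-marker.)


$ ∈ FOLLOW(S). For each A -> αBβ: add FIRST(β)\{ε} to FOLLOW(B); if β nullable, add FOLLOW(A).
FOLLOW(S) = {$, b}


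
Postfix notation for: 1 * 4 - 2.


Left to right (same or higher precedence on left)
Postfix: 1 4 * 2 -


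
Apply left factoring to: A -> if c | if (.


Common prefix: 'if'
Factored: A -> if A', A' -> c | (


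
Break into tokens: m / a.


Scan left to right, longest-match per lexeme
Tokens: ID(m), OP(/), ID(a)


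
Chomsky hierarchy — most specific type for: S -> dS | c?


Right-linear: every RHS is a terminal or a terminal followed by one nonterminal
Classification: Type 3 (Regular)


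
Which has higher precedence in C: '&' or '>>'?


'>>' is shift (level 8); '&' is bitwise AND (level 5)
Higher level binds tighter
'>>' has higher precedence than '&'


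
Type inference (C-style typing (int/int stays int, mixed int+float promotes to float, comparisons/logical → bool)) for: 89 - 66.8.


Operand types: int - float
Rule: mixed int/float promotes to float; int/int stays int
Result type: float


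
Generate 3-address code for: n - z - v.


Break into single-operator statements:
t1 = n - z
t2 = t1 - v


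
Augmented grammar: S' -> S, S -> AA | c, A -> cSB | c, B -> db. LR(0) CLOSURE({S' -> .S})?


Start: S' -> .S
For each item with dot before a nonterminal B, add B -> .γ for every B-production
Closure: [S' -> .S, S -> .AA, S -> .c, A -> .cSB, A -> .c]


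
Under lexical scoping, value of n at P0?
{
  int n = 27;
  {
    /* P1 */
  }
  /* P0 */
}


n declared in the same block as P0
n = 27


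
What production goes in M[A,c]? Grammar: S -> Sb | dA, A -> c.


For [A, c]: 'c' ∈ FIRST(c)
Entry: A -> c


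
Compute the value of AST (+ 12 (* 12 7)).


Evaluate inner: (* 12 7) = 84
Evaluate root: (+ 12 84) = 96
Result: 96


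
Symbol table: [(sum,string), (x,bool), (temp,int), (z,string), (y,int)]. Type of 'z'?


Lookup 'z' → type string


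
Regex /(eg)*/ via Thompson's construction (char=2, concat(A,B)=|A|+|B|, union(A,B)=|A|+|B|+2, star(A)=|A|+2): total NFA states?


Syntax tree has 2 char leaf(s), 0 union(s), 1 star(s)
chars contribute 2×2 = 4; each union adds +2; each star adds +2
Total: 4 + 0 + 2 = 6 states


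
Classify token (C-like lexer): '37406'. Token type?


Pattern: digits only
Type: INTEGER_LITERAL


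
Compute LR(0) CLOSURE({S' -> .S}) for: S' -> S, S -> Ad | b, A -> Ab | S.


Start: S' -> .S
For each item with dot before a nonterminal B, add B -> .γ for every B-production
Closure: [S' -> .S, S -> .Ad, S -> .b, A -> .Ab, A -> .S]


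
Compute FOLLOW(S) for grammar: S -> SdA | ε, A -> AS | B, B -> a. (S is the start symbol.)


$ ∈ FOLLOW(S). For each A -> αBβ: add FIRST(β)\{ε} to FOLLOW(B); if β nullable, add FOLLOW(A).
FOLLOW(S) = {$, d}


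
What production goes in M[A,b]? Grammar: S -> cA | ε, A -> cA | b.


For [A, b]: 'b' ∈ FIRST(b)
Entry: A -> b


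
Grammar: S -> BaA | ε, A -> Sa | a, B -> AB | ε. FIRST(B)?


Per alternative of B: FIRST(AB) = {a}; FIRST(ε) = {ε}
FIRST(B) = {a, ε}


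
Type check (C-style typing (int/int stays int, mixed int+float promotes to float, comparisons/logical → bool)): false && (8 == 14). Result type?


Operand types: bool && bool
Rule: logical operators take bool operands and yield bool
Result type: bool


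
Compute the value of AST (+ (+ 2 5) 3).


Evaluate inner: (+ 2 5) = 7
Evaluate root: (+ 7 3) = 10
Result: 10


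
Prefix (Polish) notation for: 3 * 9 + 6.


left-to-right (same/higher precedence on left): tree is (+ (* 3 9) 6)
Prefix: + * 3 9 6


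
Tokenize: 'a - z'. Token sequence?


Scan left to right, longest-match per lexeme
Tokens: ID(a), OP(-), ID(z)


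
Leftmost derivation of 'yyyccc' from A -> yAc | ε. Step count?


Derivation: A => yAc => yyAcc => yyyAccc => yyyccc
Steps: 4


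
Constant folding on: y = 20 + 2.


20 + 2 = 22 at compile time
Optimized: y = 22


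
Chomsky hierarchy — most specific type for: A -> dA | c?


Right-linear: every RHS is a terminal or a terminal followed by one nonterminal
Classification: Type 3 (Regular)


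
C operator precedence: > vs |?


'>' is relational (level 7); '|' is bitwise OR (level 3)
Higher level binds tighter
'>' has higher precedence than '|'


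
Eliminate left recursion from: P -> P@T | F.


Left-recursive alternatives: P@T; non-recursive: F
Introduce P': P -> FP', P' -> @TP' | ε


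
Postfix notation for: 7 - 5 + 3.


Left to right (same or higher precedence on left)
Postfix: 7 5 - 3 +


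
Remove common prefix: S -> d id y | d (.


Common prefix: 'd'
Factored: S -> d S', S' -> id y | (


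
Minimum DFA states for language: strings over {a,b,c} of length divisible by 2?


Track length mod 2: states 0..1, accept at 0
Minimal DFA: 2 states


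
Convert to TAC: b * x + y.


Break into single-operator statements:
t1 = b * x
t2 = t1 + y


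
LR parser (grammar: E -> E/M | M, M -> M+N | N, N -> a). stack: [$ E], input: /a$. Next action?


shift '/' to continue E -> E/M
Action: shift


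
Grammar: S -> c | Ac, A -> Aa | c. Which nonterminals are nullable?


A nonterminal is nullable iff some alternative derives ε (directly, or every symbol in it is nullable)
Nullable: {}


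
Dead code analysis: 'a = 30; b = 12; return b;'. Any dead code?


a is assigned but never read
Dead: 'a = 30'


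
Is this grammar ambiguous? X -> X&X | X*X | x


'x&x*x' has two parse trees (no precedence encoded between & and *)
Ambiguous


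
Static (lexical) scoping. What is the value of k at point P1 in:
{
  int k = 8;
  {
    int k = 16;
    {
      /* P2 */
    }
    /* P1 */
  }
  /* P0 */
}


k declared in the same block as P1
k = 16


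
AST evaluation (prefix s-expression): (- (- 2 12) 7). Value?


Evaluate inner: (- 2 12) = -10
Evaluate root: (- -10 7) = -17
Result: -17


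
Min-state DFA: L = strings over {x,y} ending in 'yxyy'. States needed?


Track the longest suffix of input matching a prefix of 'yxyy': 5 classes (prefixes of length 0..4)
Minimal DFA: 5 states


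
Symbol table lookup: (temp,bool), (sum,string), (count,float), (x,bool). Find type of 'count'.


Lookup 'count' → type float


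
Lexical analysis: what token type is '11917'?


Pattern: digits only
Type: INTEGER_LITERAL


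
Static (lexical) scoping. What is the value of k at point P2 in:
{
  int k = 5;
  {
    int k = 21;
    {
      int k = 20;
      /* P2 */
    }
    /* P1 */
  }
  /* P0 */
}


k declared in the same block as P2
k = 20


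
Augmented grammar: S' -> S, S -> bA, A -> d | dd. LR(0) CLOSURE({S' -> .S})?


Start: S' -> .S
For each item with dot before a nonterminal B, add B -> .γ for every B-production
Closure: [S' -> .S, S -> .bA]


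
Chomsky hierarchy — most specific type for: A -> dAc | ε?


Single nonterminal LHS, but d^n c^n is not regular
Classification: Type 2 (Context-Free)


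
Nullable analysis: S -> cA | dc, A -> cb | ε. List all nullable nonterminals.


A nonterminal is nullable iff some alternative derives ε (directly, or every symbol in it is nullable)
Nullable: {A}


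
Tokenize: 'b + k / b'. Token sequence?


Scan left to right, longest-match per lexeme
Tokens: ID(b), OP(+), ID(k), OP(/), ID(b)


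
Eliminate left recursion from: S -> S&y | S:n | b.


Left-recursive alternatives: S&y, S:n; non-recursive: b
Introduce S': S -> bS', S' -> &yS' | :nS' | ε


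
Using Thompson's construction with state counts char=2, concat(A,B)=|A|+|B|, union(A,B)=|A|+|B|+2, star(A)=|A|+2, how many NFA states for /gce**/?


Syntax tree has 3 char leaf(s), 0 union(s), 2 star(s)
chars contribute 3×2 = 6; each union adds +2; each star adds +2
Total: 6 + 0 + 4 = 10 states


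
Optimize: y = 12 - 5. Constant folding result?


12 - 5 = 7 at compile time
Optimized: y = 7


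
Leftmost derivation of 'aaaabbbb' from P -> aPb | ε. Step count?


Derivation: P => aPb => aaPbb => aaaPbbb => aaaaPbbbb => aaaabbbb
Steps: 5


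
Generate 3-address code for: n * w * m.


Break into single-operator statements:
t1 = n * w
t2 = t1 * m


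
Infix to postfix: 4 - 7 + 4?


Left to right (same or higher precedence on left)
Postfix: 4 7 - 4 +


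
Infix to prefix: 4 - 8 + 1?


left-to-right (same/higher precedence on left): tree is (+ (- 4 8) 1)
Prefix: + - 4 8 1


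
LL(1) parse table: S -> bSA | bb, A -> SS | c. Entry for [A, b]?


For [A, b]: 'b' ∈ FIRST(SS)
Entry: A -> SS


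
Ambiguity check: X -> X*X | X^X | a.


'a*a^a' has two parse trees (no precedence encoded between * and ^)
Ambiguous


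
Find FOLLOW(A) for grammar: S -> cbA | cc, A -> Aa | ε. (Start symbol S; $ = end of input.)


$ ∈ FOLLOW(S). For each A -> αBβ: add FIRST(β)\{ε} to FOLLOW(B); if β nullable, add FOLLOW(A).
FOLLOW(A) = {$, a}


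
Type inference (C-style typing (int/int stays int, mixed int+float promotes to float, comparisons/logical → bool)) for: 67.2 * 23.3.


Operand types: float * float
Rule: mixed int/float promotes to float; int/int stays int
Result type: float


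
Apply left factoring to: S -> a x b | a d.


Common prefix: 'a'
Factored: S -> a S', S' -> x b | d


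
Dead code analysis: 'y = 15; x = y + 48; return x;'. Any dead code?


y is read by x's definition; x is returned
No dead code


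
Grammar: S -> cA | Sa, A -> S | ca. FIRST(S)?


Per alternative of S: FIRST(cA) = {c}; FIRST(Sa) = {c}
FIRST(S) = {c}


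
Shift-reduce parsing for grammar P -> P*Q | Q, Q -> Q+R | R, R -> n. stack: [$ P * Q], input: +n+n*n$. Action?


'+' can extend Q; shift to build Q -> Q+R
Action: shift


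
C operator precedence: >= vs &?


'>=' is relational (level 7); '&' is bitwise AND (level 5)
Higher level binds tighter
'>=' has higher precedence than '&'


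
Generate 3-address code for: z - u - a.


Break into single-operator statements:
t1 = z - u
t2 = t1 - a


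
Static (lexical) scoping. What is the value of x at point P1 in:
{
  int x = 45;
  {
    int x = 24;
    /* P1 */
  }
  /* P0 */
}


x declared in the same block as P1
x = 24


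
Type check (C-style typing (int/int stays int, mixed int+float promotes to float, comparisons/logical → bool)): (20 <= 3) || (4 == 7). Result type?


Operand types: bool || bool
Rule: logical operators take bool operands and yield bool
Result type: bool


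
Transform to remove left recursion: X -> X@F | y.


Left-recursive alternatives: X@F; non-recursive: y
Introduce X': X -> yX', X' -> @FX' | ε


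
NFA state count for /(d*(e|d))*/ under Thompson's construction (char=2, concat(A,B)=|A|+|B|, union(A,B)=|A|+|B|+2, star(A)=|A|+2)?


Syntax tree has 3 char leaf(s), 1 union(s), 2 star(s)
chars contribute 3×2 = 6; each union adds +2; each star adds +2
Total: 6 + 2 + 4 = 12 states


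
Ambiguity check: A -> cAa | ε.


balanced c^n…a^n: each string has a unique parse
Unambiguous


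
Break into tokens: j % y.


Scan left to right, longest-match per lexeme
Tokens: ID(j), OP(%), ID(y)


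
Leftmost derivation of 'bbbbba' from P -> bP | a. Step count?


Derivation: P => bP => bbP => bbbP => bbbbP => bbbbbP => bbbbba
Steps: 6


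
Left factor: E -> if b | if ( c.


Common prefix: 'if'
Factored: E -> if E', E' -> b | ( c


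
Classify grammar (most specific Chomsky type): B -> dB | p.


Right-linear: every RHS is a terminal or a terminal followed by one nonterminal
Classification: Type 3 (Regular)


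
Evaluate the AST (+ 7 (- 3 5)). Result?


Evaluate inner: (- 3 5) = -2
Evaluate root: (+ 7 -2) = 5
Result: 5


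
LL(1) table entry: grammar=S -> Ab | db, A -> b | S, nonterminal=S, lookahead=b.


For [S, b]: 'b' ∈ FIRST(Ab)
Entry: S -> Ab


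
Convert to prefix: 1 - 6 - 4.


left-to-right (same/higher precedence on left): tree is (- (- 1 6) 4)
Prefix: - - 1 6 4


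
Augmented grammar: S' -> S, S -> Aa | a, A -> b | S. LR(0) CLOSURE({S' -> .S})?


Start: S' -> .S
For each item with dot before a nonterminal B, add B -> .γ for every B-production
Closure: [S' -> .S, S -> .Aa, S -> .a, A -> .b, A -> .S]


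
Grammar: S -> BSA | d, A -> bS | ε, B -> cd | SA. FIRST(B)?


Per alternative of B: FIRST(cd) = {c}; FIRST(SA) = {c, d}
FIRST(B) = {c, d}


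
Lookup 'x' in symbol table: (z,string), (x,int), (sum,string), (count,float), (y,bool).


Lookup 'x' → type int


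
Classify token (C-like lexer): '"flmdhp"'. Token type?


Pattern: double-quoted sequence
Type: STRING_LITERAL


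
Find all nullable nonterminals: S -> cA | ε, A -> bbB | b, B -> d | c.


A nonterminal is nullable iff some alternative derives ε (directly, or every symbol in it is nullable)
Nullable: {S}


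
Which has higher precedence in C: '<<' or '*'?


'*' is multiplicative (level 10); '<<' is shift (level 8)
Higher level binds tighter
'*' has higher precedence than '<<'


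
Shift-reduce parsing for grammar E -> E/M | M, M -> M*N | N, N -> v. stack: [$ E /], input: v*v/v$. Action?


no handle ('E/' is not any RHS); shift 'v'
Action: shift


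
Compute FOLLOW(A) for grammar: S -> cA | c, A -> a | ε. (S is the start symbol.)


$ ∈ FOLLOW(S). For each A -> αBβ: add FIRST(β)\{ε} to FOLLOW(B); if β nullable, add FOLLOW(A).
FOLLOW(A) = {$}


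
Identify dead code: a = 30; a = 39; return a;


first assignment to a is overwritten before any read
Dead: 'a = 30'


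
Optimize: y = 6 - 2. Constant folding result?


6 - 2 = 4 at compile time
Optimized: y = 4


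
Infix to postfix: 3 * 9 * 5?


Left to right (same or higher precedence on left)
Postfix: 3 9 * 5 *


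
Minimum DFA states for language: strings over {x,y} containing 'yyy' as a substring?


KMP-style automaton: 3 progress states + 1 absorbing accept = 4
Minimal DFA: 4 states


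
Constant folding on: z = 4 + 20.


4 + 20 = 24 at compile time
Optimized: z = 24


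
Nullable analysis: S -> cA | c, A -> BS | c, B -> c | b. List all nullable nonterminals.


A nonterminal is nullable iff some alternative derives ε (directly, or every symbol in it is nullable)
Nullable: {}


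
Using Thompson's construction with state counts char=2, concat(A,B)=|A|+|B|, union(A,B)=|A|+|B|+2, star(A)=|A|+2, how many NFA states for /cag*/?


Syntax tree has 3 char leaf(s), 0 union(s), 1 star(s)
chars contribute 3×2 = 6; each union adds +2; each star adds +2
Total: 6 + 0 + 2 = 8 states


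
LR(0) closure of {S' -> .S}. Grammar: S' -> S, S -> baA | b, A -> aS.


Start: S' -> .S
For each item with dot before a nonterminal B, add B -> .γ for every B-production
Closure: [S' -> .S, S -> .baA, S -> .b]


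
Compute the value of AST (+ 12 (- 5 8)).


Evaluate inner: (- 5 8) = -3
Evaluate root: (+ 12 -3) = 9
Result: 9


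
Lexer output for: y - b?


Scan left to right, longest-match per lexeme
Tokens: ID(y), OP(-), ID(b)


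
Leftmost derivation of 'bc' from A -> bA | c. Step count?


Derivation: A => bA => bc
Steps: 2


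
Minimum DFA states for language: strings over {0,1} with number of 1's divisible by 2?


Track (count of 1) mod 2: states 0..1, accept at 0
Minimal DFA: 2 states


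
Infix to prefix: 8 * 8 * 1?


left-to-right (same/higher precedence on left): tree is (* (* 8 8) 1)
Prefix: * * 8 8 1


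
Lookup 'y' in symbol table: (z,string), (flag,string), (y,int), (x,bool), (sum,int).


Lookup 'y' → type int


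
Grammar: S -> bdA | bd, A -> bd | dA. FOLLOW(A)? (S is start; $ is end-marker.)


$ ∈ FOLLOW(S). For each A -> αBβ: add FIRST(β)\{ε} to FOLLOW(B); if β nullable, add FOLLOW(A).
FOLLOW(A) = {$}


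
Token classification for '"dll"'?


Pattern: double-quoted sequence
Type: STRING_LITERAL


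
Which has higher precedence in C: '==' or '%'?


'%' is multiplicative (level 10); '==' is equality (level 6)
Higher level binds tighter
'%' has higher precedence than '=='


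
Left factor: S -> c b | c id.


Common prefix: 'c'
Factored: S -> c S', S' -> b | id


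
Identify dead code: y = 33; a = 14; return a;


y is assigned but never read
Dead: 'y = 33'


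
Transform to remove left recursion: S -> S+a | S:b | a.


Left-recursive alternatives: S+a, S:b; non-recursive: a
Introduce S': S -> aS', S' -> +aS' | :bS' | ε


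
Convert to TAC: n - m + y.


Break into single-operator statements:
t1 = n - m
t2 = t1 + y


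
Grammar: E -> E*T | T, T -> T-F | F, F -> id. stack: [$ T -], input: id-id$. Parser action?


no handle; shift 'id'
Action: shift


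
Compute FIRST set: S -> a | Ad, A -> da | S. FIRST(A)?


Per alternative of A: FIRST(da) = {d}; FIRST(S) = {a, d}
FIRST(A) = {a, d}


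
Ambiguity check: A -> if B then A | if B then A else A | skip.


dangling else: 'if B then if B then skip else skip' parses two ways
Ambiguous


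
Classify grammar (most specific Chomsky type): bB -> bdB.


LHS has context (more than one symbol) and |LHS| ≤ |RHS|
Classification: Type 1 (Context-Sensitive)


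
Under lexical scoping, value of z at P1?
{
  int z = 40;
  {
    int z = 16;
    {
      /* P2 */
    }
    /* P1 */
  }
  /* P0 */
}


z declared in the same block as P1
z = 16


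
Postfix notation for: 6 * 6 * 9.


Left to right (same or higher precedence on left)
Postfix: 6 6 * 9 *


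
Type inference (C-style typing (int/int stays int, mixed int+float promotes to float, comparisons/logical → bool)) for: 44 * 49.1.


Operand types: int * float
Rule: mixed int/float promotes to float; int/int stays int
Result type: float


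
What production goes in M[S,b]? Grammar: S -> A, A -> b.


For [S, b]: 'b' ∈ FIRST(A)
Entry: S -> A


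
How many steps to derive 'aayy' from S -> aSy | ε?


Derivation: S => aSy => aaSyy => aayy
Steps: 3


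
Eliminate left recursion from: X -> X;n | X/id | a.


Left-recursive alternatives: X;n, X/id; non-recursive: a
Introduce X': X -> aX', X' -> ;nX' | /idX' | ε


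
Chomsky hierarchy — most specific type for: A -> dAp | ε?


Single nonterminal LHS, but d^n p^n is not regular
Classification: Type 2 (Context-Free)


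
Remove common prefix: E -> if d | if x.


Common prefix: 'if'
Factored: E -> if E', E' -> d | x


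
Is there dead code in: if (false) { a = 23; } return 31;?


condition is constant false, so the whole block is unreachable
Dead: 'if (false) { a = 23; }'


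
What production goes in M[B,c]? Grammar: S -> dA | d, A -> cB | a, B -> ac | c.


For [B, c]: 'c' ∈ FIRST(c)
Entry: B -> c


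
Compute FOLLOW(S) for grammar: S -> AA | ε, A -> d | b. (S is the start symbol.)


$ ∈ FOLLOW(S). For each A -> αBβ: add FIRST(β)\{ε} to FOLLOW(B); if β nullable, add FOLLOW(A).
FOLLOW(S) = {$}


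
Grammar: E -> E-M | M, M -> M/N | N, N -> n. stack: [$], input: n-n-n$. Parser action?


no handle on stack; shift 'n'
Action: shift


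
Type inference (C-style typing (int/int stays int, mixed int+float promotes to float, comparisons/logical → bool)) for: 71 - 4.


Operand types: int - int
Rule: mixed int/float promotes to float; int/int stays int
Result type: int


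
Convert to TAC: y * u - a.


Break into single-operator statements:
t1 = y * u
t2 = t1 - a


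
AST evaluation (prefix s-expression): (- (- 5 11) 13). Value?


Evaluate inner: (- 5 11) = -6
Evaluate root: (- -6 13) = -19
Result: -19


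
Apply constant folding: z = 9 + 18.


9 + 18 = 27 at compile time
Optimized: z = 27


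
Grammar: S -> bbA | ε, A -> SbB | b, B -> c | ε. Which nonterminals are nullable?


A nonterminal is nullable iff some alternative derives ε (directly, or every symbol in it is nullable)
Nullable: {B, S}


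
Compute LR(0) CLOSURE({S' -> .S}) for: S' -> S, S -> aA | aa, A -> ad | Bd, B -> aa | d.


Start: S' -> .S
For each item with dot before a nonterminal B, add B -> .γ for every B-production
Closure: [S' -> .S, S -> .aA, S -> .aa]


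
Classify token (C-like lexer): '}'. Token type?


Pattern: delimiter/punctuation
Type: PUNCTUATION


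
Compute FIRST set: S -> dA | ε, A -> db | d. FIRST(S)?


Per alternative of S: FIRST(dA) = {d}; FIRST(ε) = {ε}
FIRST(S) = {d, ε}


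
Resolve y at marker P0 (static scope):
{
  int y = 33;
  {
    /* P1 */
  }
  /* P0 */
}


y declared in the same block as P0
y = 33


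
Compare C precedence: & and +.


'+' is additive (level 9); '&' is bitwise AND (level 5)
Higher level binds tighter
'+' has higher precedence than '&'


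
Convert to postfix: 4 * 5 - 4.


Left to right (same or higher precedence on left)
Postfix: 4 5 * 4 -


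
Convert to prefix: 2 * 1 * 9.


left-to-right (same/higher precedence on left): tree is (* (* 2 1) 9)
Prefix: * * 2 1 9


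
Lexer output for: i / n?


Scan left to right, longest-match per lexeme
Tokens: ID(i), OP(/), ID(n)


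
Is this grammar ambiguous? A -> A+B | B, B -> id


precedence layered via separate nonterminal B: deterministic
Unambiguous


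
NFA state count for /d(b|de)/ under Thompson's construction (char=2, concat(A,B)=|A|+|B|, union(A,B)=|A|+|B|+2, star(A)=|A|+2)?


Syntax tree has 4 char leaf(s), 1 union(s), 0 star(s)
chars contribute 4×2 = 8; each union adds +2; each star adds +2
Total: 8 + 2 + 0 = 10 states


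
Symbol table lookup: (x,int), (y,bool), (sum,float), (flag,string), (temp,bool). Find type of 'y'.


Lookup 'y' → type bool


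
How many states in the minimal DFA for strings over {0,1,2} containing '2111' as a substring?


KMP-style automaton: 4 progress states + 1 absorbing accept = 5
Minimal DFA: 5 states


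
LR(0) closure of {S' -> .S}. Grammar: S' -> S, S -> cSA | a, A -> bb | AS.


Start: S' -> .S
For each item with dot before a nonterminal B, add B -> .γ for every B-production
Closure: [S' -> .S, S -> .cSA, S -> .a]


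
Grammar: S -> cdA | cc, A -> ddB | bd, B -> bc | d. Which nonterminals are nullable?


A nonterminal is nullable iff some alternative derives ε (directly, or every symbol in it is nullable)
Nullable: {}


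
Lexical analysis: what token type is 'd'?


Pattern: letter/underscore followed by alphanumerics, not a keyword
Type: IDENTIFIER


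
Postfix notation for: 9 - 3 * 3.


* has higher precedence, evaluate 3*3 first
Postfix: 9 3 3 * -


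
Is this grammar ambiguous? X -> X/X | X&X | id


'id/id&id' has two parse trees (no precedence encoded between / and &)
Ambiguous


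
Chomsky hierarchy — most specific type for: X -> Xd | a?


Left-linear: every RHS is a terminal or one nonterminal followed by a terminal
Classification: Type 3 (Regular)


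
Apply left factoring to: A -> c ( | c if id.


Common prefix: 'c'
Factored: A -> c A', A' -> ( | if id


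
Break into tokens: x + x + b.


Scan left to right, longest-match per lexeme
Tokens: ID(x), OP(+), ID(x), OP(+), ID(b)


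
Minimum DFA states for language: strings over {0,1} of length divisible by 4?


Track length mod 4: states 0..3, accept at 0
Minimal DFA: 4 states


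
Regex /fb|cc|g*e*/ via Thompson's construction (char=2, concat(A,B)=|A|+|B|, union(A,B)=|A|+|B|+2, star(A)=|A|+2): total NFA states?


Syntax tree has 6 char leaf(s), 2 union(s), 2 star(s)
chars contribute 6×2 = 12; each union adds +2; each star adds +2
Total: 12 + 4 + 4 = 20 states


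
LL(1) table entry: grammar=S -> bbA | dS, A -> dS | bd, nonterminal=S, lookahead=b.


For [S, b]: 'b' ∈ FIRST(bbA)
Entry: S -> bbA


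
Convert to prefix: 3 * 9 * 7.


left-to-right (same/higher precedence on left): tree is (* (* 3 9) 7)
Prefix: * * 3 9 7


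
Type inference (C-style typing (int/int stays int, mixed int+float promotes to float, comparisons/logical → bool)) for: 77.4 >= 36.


Operand types: float >= int
Rule: comparison yields bool
Result type: bool


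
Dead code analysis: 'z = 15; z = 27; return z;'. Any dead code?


first assignment to z is overwritten before any read
Dead: 'z = 15'


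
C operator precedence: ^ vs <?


'<' is relational (level 7); '^' is bitwise XOR (level 4)
Higher level binds tighter
'<' has higher precedence than '^'


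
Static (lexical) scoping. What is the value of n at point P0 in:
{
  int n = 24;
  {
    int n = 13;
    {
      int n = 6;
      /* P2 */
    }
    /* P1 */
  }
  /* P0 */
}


n declared in the same block as P0
n = 24


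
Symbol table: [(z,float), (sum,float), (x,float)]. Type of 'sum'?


Lookup 'sum' → type float


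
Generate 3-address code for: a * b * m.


Break into single-operator statements:
t1 = a * b
t2 = t1 * m


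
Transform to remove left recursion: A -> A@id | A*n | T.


Left-recursive alternatives: A@id, A*n; non-recursive: T
Introduce A': A -> TA', A' -> @idA' | *nA' | ε


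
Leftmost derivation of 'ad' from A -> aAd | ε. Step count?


Derivation: A => aAd => ad
Steps: 2


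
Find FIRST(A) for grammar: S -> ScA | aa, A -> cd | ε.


Per alternative of A: FIRST(cd) = {c}; FIRST(ε) = {ε}
FIRST(A) = {c, ε}


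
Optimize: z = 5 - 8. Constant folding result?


5 - 8 = -3 at compile time
Optimized: z = -3


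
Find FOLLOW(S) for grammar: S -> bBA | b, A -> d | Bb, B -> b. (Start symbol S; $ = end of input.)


$ ∈ FOLLOW(S). For each A -> αBβ: add FIRST(β)\{ε} to FOLLOW(B); if β nullable, add FOLLOW(A).
FOLLOW(S) = {$}


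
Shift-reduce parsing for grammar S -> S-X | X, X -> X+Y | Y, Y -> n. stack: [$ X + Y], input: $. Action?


handle 'X+Y' on top
Action: reduce (X -> X+Y)


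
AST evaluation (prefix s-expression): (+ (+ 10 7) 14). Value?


Evaluate inner: (+ 10 7) = 17
Evaluate root: (+ 17 14) = 31
Result: 31


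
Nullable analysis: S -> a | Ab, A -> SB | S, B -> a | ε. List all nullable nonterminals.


A nonterminal is nullable iff some alternative derives ε (directly, or every symbol in it is nullable)
Nullable: {B}


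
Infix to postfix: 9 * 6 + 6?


Left to right (same or higher precedence on left)
Postfix: 9 6 * 6 +


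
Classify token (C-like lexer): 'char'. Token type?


Pattern: reserved word
Type: KEYWORD


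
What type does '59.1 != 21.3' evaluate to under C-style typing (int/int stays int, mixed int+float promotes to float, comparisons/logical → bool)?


Operand types: float != float
Rule: comparison yields bool
Result type: bool


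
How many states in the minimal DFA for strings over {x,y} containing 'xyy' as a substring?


KMP-style automaton: 3 progress states + 1 absorbing accept = 4
Minimal DFA: 4 states


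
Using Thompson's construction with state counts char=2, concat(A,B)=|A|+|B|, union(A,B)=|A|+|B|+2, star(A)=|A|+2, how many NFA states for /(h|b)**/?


Syntax tree has 2 char leaf(s), 1 union(s), 2 star(s)
chars contribute 2×2 = 4; each union adds +2; each star adds +2
Total: 4 + 2 + 4 = 10 states


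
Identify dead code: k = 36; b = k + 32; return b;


k is read by b's definition; b is returned
No dead code


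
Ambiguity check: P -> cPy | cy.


balanced c^n…y^n: each string has a unique parse
Unambiguous


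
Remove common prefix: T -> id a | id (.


Common prefix: 'id'
Factored: T -> id T', T' -> a | (


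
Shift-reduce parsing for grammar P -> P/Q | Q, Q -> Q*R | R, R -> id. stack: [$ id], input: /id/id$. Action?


'id' on top is the handle for R -> id
Action: reduce (R -> id)


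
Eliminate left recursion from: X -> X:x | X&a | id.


Left-recursive alternatives: X:x, X&a; non-recursive: id
Introduce X': X -> idX', X' -> :xX' | &aX' | ε


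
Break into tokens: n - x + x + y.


Scan left to right, longest-match per lexeme
Tokens: ID(n), OP(-), ID(x), OP(+), ID(x), OP(+), ID(y)


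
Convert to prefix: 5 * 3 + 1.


left-to-right (same/higher precedence on left): tree is (+ (* 5 3) 1)
Prefix: + * 5 3 1


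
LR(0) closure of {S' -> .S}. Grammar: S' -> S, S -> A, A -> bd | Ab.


Start: S' -> .S
For each item with dot before a nonterminal B, add B -> .γ for every B-production
Closure: [S' -> .S, S -> .A, A -> .bd, A -> .Ab]


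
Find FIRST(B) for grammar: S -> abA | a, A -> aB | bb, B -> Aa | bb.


Per alternative of B: FIRST(Aa) = {a, b}; FIRST(bb) = {b}
FIRST(B) = {a, b}


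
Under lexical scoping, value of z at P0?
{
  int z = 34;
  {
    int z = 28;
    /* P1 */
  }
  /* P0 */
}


z declared in the same block as P0
z = 34


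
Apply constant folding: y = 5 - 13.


5 - 13 = -8 at compile time
Optimized: y = -8


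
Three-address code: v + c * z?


Break into single-operator statements:
t1 = c * z
t2 = v + t1


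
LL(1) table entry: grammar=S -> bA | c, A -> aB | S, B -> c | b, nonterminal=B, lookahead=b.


For [B, b]: 'b' ∈ FIRST(b)
Entry: B -> b


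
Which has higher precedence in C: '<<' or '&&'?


'<<' is shift (level 8); '&&' is logical AND (level 2)
Higher level binds tighter
'<<' has higher precedence than '&&'


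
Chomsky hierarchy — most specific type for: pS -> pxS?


LHS has context (more than one symbol) and |LHS| ≤ |RHS|
Classification: Type 1 (Context-Sensitive)


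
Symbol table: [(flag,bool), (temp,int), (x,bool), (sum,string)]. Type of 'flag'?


Lookup 'flag' → type bool


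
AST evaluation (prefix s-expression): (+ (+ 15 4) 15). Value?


Evaluate inner: (+ 15 4) = 19
Evaluate root: (+ 19 15) = 34
Result: 34


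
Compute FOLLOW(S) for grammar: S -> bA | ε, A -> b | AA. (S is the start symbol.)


$ ∈ FOLLOW(S). For each A -> αBβ: add FIRST(β)\{ε} to FOLLOW(B); if β nullable, add FOLLOW(A).
FOLLOW(S) = {$}


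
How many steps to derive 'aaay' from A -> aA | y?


Derivation: A => aA => aaA => aaaA => aaay
Steps: 4


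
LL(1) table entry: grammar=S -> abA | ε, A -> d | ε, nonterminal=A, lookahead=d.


For [A, d]: 'd' ∈ FIRST(d)
Entry: A -> d


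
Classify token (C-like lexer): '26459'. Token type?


Pattern: digits only
Type: INTEGER_LITERAL


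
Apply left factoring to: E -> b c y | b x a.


Common prefix: 'b'
Factored: E -> b E', E' -> c y | x a


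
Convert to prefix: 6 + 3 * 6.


'*' binds tighter: tree is (+ 6 (* 3 6))
Prefix: + 6 * 3 6


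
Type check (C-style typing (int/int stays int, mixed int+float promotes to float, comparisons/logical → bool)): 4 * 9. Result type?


Operand types: int * int
Rule: mixed int/float promotes to float; int/int stays int
Result type: int


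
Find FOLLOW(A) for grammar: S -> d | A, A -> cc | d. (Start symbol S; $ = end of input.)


$ ∈ FOLLOW(S). For each A -> αBβ: add FIRST(β)\{ε} to FOLLOW(B); if β nullable, add FOLLOW(A).
FOLLOW(A) = {$}


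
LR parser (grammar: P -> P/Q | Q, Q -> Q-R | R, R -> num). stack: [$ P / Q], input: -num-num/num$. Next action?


'-' can extend Q; shift to build Q -> Q-R
Action: shift


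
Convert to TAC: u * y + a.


Break into single-operator statements:
t1 = u * y
t2 = t1 + a


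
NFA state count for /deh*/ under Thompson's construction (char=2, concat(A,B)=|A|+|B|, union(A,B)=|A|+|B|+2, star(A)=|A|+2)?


Syntax tree has 3 char leaf(s), 0 union(s), 1 star(s)
chars contribute 3×2 = 6; each union adds +2; each star adds +2
Total: 6 + 0 + 2 = 8 states


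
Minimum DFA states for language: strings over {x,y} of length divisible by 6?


Track length mod 6: states 0..5, accept at 0
Minimal DFA: 6 states


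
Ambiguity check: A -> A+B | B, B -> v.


precedence layered via separate nonterminal B: deterministic
Unambiguous


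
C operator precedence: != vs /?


'/' is multiplicative (level 10); '!=' is equality (level 6)
Higher level binds tighter
'/' has higher precedence than '!='


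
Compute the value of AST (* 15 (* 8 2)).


Evaluate inner: (* 8 2) = 16
Evaluate root: (* 15 16) = 240
Result: 240


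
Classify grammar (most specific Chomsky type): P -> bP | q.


Right-linear: every RHS is a terminal or a terminal followed by one nonterminal
Classification: Type 3 (Regular)


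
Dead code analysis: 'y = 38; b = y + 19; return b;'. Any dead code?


y is read by b's definition; b is returned
No dead code


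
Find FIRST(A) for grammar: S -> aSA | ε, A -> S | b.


Per alternative of A: FIRST(S) = {a, ε}; FIRST(b) = {b}
FIRST(A) = {a, b, ε}


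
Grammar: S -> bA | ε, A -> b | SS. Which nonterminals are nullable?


A nonterminal is nullable iff some alternative derives ε (directly, or every symbol in it is nullable)
Nullable: {A, S}


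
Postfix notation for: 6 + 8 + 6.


Left to right (same or higher precedence on left)
Postfix: 6 8 + 6 +


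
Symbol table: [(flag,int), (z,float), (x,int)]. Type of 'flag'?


Lookup 'flag' → type int


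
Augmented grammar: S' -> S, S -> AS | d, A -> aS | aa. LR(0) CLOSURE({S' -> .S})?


Start: S' -> .S
For each item with dot before a nonterminal B, add B -> .γ for every B-production
Closure: [S' -> .S, S -> .AS, S -> .d, A -> .aS, A -> .aa]


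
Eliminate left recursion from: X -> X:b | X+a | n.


Left-recursive alternatives: X:b, X+a; non-recursive: n
Introduce X': X -> nX', X' -> :bX' | +aX' | ε


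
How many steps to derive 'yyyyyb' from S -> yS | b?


Derivation: S => yS => yyS => yyyS => yyyyS => yyyyyS => yyyyyb
Steps: 6


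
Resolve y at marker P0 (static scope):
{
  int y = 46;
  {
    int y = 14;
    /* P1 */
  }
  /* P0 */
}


y declared in the same block as P0
y = 46


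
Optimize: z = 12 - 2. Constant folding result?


12 - 2 = 10 at compile time
Optimized: z = 10


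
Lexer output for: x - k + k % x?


Scan left to right, longest-match per lexeme
Tokens: ID(x), OP(-), ID(k), OP(+), ID(k), OP(%), ID(x)


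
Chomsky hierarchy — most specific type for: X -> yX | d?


Right-linear: every RHS is a terminal or a terminal followed by one nonterminal
Classification: Type 3 (Regular)


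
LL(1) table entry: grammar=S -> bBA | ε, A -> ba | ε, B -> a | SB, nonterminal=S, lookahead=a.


For [S, a]: ε is nullable and 'a' ∈ FOLLOW(S)
Entry: S -> ε


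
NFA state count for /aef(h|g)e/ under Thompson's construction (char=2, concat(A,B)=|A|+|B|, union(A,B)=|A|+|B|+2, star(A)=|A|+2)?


Syntax tree has 6 char leaf(s), 1 union(s), 0 star(s)
chars contribute 6×2 = 12; each union adds +2; each star adds +2
Total: 12 + 2 + 0 = 14 states


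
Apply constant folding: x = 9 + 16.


9 + 16 = 25 at compile time
Optimized: x = 25


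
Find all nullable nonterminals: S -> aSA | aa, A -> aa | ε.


A nonterminal is nullable iff some alternative derives ε (directly, or every symbol in it is nullable)
Nullable: {A}


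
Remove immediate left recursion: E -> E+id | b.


Left-recursive alternatives: E+id; non-recursive: b
Introduce E': E -> bE', E' -> +idE' | ε


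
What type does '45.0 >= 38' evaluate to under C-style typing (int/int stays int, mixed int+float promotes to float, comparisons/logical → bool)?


Operand types: float >= int
Rule: comparison yields bool
Result type: bool


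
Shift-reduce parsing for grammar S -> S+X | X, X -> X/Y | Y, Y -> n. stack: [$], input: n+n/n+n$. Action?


no handle on stack; shift 'n'
Action: shift


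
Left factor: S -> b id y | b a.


Common prefix: 'b'
Factored: S -> b S', S' -> id y | a


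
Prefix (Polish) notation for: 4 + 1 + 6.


left-to-right (same/higher precedence on left): tree is (+ (+ 4 1) 6)
Prefix: + + 4 1 6


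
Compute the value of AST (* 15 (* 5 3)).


Evaluate inner: (* 5 3) = 15
Evaluate root: (* 15 15) = 225
Result: 225


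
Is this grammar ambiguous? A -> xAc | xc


balanced x^n…c^n: each string has a unique parse
Unambiguous


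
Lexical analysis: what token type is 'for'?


Pattern: reserved word
Type: KEYWORD


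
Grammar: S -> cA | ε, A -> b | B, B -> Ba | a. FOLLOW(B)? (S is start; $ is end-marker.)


$ ∈ FOLLOW(S). For each A -> αBβ: add FIRST(β)\{ε} to FOLLOW(B); if β nullable, add FOLLOW(A).
FOLLOW(B) = {$, a}


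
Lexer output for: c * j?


Scan left to right, longest-match per lexeme
Tokens: ID(c), OP(*), ID(j)


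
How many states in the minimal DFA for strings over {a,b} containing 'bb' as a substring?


KMP-style automaton: 2 progress states + 1 absorbing accept = 3
Minimal DFA: 3 states
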